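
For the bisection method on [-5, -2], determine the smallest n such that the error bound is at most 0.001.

We need (b-a)/2^n ≤ 0.001
(-2 - (-5))/2^n ≤ 0.001
3/2^n ≤ 0.001
2^n ≥ 3000
n ≥ log₂(3000) = 11.55
n ≥ 12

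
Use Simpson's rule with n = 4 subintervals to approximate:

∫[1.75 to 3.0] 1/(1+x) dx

f(x) = 1/(1+x)
a = 1.75, b = 3.0, n = 4
h = (b - a)/n = 0.312500

Simpson's rule: (h/3)[f(x₀) + 4f(x₁) + 2f(x₂) + ... + f(xₙ)]

x_0 = 1.7500, f(x_0) = 0.363636, coefficient = 1
x_1 = 2.0625, f(x_1) = 0.326531, coefficient = 4
x_2 = 2.3750, f(x_2) = 0.296296, coefficient = 2
x_3 = 2.6875, f(x_3) = 0.271186, coefficient = 4
x_4 = 3.0000, f(x_4) = 0.250000, coefficient = 1

I ≈ (0.312500/3) × 3.597097 = 0.374698
Exact value: 0.374693
Error: 0.000004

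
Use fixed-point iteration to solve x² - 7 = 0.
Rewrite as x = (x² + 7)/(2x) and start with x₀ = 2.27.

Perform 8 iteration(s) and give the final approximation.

Equation: x² - 7 = 0
Fixed-point form: x = (x² + 7)/(2x)
x₀ = 2.27

x_1 = g(2.270000) = 2.676850
x_2 = g(2.676850) = 2.645932
x_3 = g(2.645932) = 2.645751
x_4 = g(2.645751) = 2.645751
x_5 = g(2.645751) = 2.645751
x_6 = g(2.645751) = 2.645751
x_7 = g(2.645751) = 2.645751
x_8 = g(2.645751) = 2.645751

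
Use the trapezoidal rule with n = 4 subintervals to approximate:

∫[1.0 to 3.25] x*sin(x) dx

f(x) = x*sin(x)
a = 1.0, b = 3.25, n = 4
h = (b - a)/n = 0.562500

Trapezoidal rule: (h/2)[f(x₀) + 2f(x₁) + 2f(x₂) + ... + f(xₙ)]

x_0 = 1.0000, f(x_0) = 0.841471, coefficient = 1
x_1 = 1.5625, f(x_1) = 1.562446, coefficient = 2
x_2 = 2.1250, f(x_2) = 1.806930, coefficient = 2
x_3 = 2.6875, f(x_3) = 1.178864, coefficient = 2
x_4 = 3.2500, f(x_4) = -0.351634, coefficient = 1

I ≈ (0.562500/2) × 9.586317 = 2.696152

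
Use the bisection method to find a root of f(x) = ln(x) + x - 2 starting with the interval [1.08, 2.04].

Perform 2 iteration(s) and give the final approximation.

f(x) = ln(x) + x - 2
Initial interval: [1.08, 2.04]

Iteration 1:
  c_1 = (1.080000 + 2.040000)/2 = 1.560000
  f(c_1) = f(1.560000) = 0.004686
  f(a) × f(c) < 0, new interval: [1.080000, 1.560000]
Iteration 2:
  c_2 = (1.080000 + 1.560000)/2 = 1.320000
  f(c_2) = f(1.320000) = -0.402368
  f(a) × f(c) ≥ 0, new interval: [1.320000, 1.560000]

After 2 iteration(s), the approximation is c_2 = 1.320000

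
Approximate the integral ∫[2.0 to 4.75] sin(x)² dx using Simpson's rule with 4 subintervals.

f(x) = sin(x)²
a = 2.0, b = 4.75, n = 4
h = (b - a)/n = 0.687500

Simpson's rule: (h/3)[f(x₀) + 4f(x₁) + 2f(x₂) + ... + f(xₙ)]

x_0 = 2.0000, f(x_0) = 0.826822, coefficient = 1
x_1 = 2.6875, f(x_1) = 0.192411, coefficient = 4
x_2 = 3.3750, f(x_2) = 0.053497, coefficient = 2
x_3 = 4.0625, f(x_3) = 0.633856, coefficient = 4
x_4 = 4.7500, f(x_4) = 0.998586, coefficient = 1

I ≈ (0.687500/3) × 5.237472 = 1.200254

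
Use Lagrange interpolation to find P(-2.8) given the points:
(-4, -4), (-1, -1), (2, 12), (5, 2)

Lagrange interpolation formula:
P(x) = Σ yᵢ × Lᵢ(x)
where Lᵢ(x) = Π_{j≠i} (x - xⱼ)/(xᵢ - xⱼ)

L_0(-2.8) = (-2.8 - (-1))/(-4 - (-1)) × (-2.8 - 2)/(-4 - 2) × (-2.8 - 5)/(-4 - 5) = 0.416000
L_1(-2.8) = (-2.8 - (-4))/(-1 - (-4)) × (-2.8 - 2)/(-1 - 2) × (-2.8 - 5)/(-1 - 5) = 0.832000
L_2(-2.8) = (-2.8 - (-4))/(2 - (-4)) × (-2.8 - (-1))/(2 - (-1)) × (-2.8 - 5)/(2 - 5) = -0.312000
L_3(-2.8) = (-2.8 - (-4))/(5 - (-4)) × (-2.8 - (-1))/(5 - (-1)) × (-2.8 - 2)/(5 - 2) = 0.064000

P(-2.8) = (-4)×L_0(-2.8) + (-1)×L_1(-2.8) + 12×L_2(-2.8) + 2×L_3(-2.8)
P(-2.8) = -6.112000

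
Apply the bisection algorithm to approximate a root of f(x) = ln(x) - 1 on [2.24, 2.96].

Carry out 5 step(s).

f(x) = ln(x) - 1
Initial interval: [2.24, 2.96]

Iteration 1:
  c_1 = (2.240000 + 2.960000)/2 = 2.600000
  f(c_1) = f(2.600000) = -0.044489
  f(a) × f(c) ≥ 0, new interval: [2.600000, 2.960000]
Iteration 2:
  c_2 = (2.600000 + 2.960000)/2 = 2.780000
  f(c_2) = f(2.780000) = 0.022451
  f(a) × f(c) < 0, new interval: [2.600000, 2.780000]
Iteration 3:
  c_3 = (2.600000 + 2.780000)/2 = 2.690000
  f(c_3) = f(2.690000) = -0.010459
  f(a) × f(c) ≥ 0, new interval: [2.690000, 2.780000]
Iteration 4:
  c_4 = (2.690000 + 2.780000)/2 = 2.735000
  f(c_4) = f(2.735000) = 0.006131
  f(a) × f(c) < 0, new interval: [2.690000, 2.735000]
Iteration 5:
  c_5 = (2.690000 + 2.735000)/2 = 2.712500
  f(c_5) = f(2.712500) = -0.002129
  f(a) × f(c) ≥ 0, new interval: [2.712500, 2.735000]

After 5 iteration(s), the approximation is c_5 = 2.712500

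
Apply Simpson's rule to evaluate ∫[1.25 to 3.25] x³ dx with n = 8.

f(x) = x³
a = 1.25, b = 3.25, n = 8
h = (b - a)/n = 0.250000

Simpson's rule: (h/3)[f(x₀) + 4f(x₁) + 2f(x₂) + ... + f(xₙ)]

x_0 = 1.2500, f(x_0) = 1.953125, coefficient = 1
x_1 = 1.5000, f(x_1) = 3.375000, coefficient = 4
x_2 = 1.7500, f(x_2) = 5.359375, coefficient = 2
x_3 = 2.0000, f(x_3) = 8.000000, coefficient = 4
x_4 = 2.2500, f(x_4) = 11.390625, coefficient = 2
x_5 = 2.5000, f(x_5) = 15.625000, coefficient = 4
x_6 = 2.7500, f(x_6) = 20.796875, coefficient = 2
x_7 = 3.0000, f(x_7) = 27.000000, coefficient = 4
x_8 = 3.2500, f(x_8) = 34.328125, coefficient = 1

I ≈ (0.250000/3) × 327.375000 = 27.281250
Exact value: 27.281250
Error: 0.000000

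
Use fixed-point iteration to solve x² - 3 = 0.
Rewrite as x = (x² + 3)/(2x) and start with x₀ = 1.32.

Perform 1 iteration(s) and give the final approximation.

Equation: x² - 3 = 0
Fixed-point form: x = (x² + 3)/(2x)
x₀ = 1.32

x_1 = g(1.320000) = 1.796364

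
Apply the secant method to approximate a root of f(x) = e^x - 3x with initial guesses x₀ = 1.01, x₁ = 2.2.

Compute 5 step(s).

f(x) = e^x - 3x
x₀ = 1.01, x₁ = 2.2

Secant formula: x_{n+1} = x_n - f(x_n)(x_n - x_{n-1})/(f(x_n) - f(x_{n-1}))

Iteration 1:
  f(1.010000) = -0.284399
  f(2.200000) = 2.425013
  x_2 = 2.200000 - 2.425013×(2.200000 - 1.010000)/(2.425013 - (-0.284399))
       = 1.134911
Iteration 2:
  f(2.200000) = 2.425013
  f(1.134911) = -0.293836
  x_3 = 1.134911 - (-0.293836)×(1.134911 - 2.200000)/(-0.293836 - 2.425013)
       = 1.250019
Iteration 3:
  f(1.134911) = -0.293836
  f(1.250019) = -0.259648
  x_4 = 1.250019 - (-0.259648)×(1.250019 - 1.134911)/(-0.259648 - (-0.293836))
       = 2.124216
Iteration 4:
  f(1.250019) = -0.259648
  f(2.124216) = 1.993686
  x_5 = 2.124216 - 1.993686×(2.124216 - 1.250019)/(1.993686 - (-0.259648))
       = 1.350751
Iteration 5:
  f(2.124216) = 1.993686
  f(1.350751) = -0.191929
  x_6 = 1.350751 - (-0.191929)×(1.350751 - 2.124216)/(-0.191929 - 1.993686)
       = 1.418673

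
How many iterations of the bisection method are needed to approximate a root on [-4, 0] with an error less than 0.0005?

We need (b-a)/2^n ≤ 0.0005
(0 - (-4))/2^n ≤ 0.0005
4/2^n ≤ 0.0005
2^n ≥ 8000
n ≥ log₂(8000) = 12.97
n ≥ 13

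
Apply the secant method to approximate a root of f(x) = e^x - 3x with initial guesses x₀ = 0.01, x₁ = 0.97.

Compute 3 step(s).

f(x) = e^x - 3x
x₀ = 0.01, x₁ = 0.97

Secant formula: x_{n+1} = x_n - f(x_n)(x_n - x_{n-1})/(f(x_n) - f(x_{n-1}))

Iteration 1:
  f(0.010000) = 0.980050
  f(0.970000) = -0.272056
  x_2 = 0.970000 - (-0.272056)×(0.970000 - 0.010000)/(-0.272056 - 0.980050)
       = 0.761413
Iteration 2:
  f(0.970000) = -0.272056
  f(0.761413) = -0.142939
  x_3 = 0.761413 - (-0.142939)×(0.761413 - 0.970000)/(-0.142939 - (-0.272056))
       = 0.530495
Iteration 3:
  f(0.761413) = -0.142939
  f(0.530495) = 0.108288
  x_4 = 0.530495 - 0.108288×(0.530495 - 0.761413)/(0.108288 - (-0.142939))
       = 0.630029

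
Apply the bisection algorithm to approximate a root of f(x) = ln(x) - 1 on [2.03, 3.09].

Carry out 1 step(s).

f(x) = ln(x) - 1
Initial interval: [2.03, 3.09]

Iteration 1:
  c_1 = (2.030000 + 3.090000)/2 = 2.560000
  f(c_1) = f(2.560000) = -0.059993
  f(a) × f(c) ≥ 0, new interval: [2.560000, 3.090000]

After 1 iteration(s), the approximation is c_1 = 2.560000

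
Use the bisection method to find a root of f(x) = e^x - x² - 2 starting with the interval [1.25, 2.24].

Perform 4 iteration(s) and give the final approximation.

f(x) = e^x - x² - 2
Initial interval: [1.25, 2.24]

Iteration 1:
  c_1 = (1.250000 + 2.240000)/2 = 1.745000
  f(c_1) = f(1.745000) = 0.680876
  f(a) × f(c) < 0, new interval: [1.250000, 1.745000]
Iteration 2:
  c_2 = (1.250000 + 1.745000)/2 = 1.497500
  f(c_2) = f(1.497500) = 0.227993
  f(a) × f(c) < 0, new interval: [1.250000, 1.497500]
Iteration 3:
  c_3 = (1.250000 + 1.497500)/2 = 1.373750
  f(c_3) = f(1.373750) = 0.062947
  f(a) × f(c) < 0, new interval: [1.250000, 1.373750]
Iteration 4:
  c_4 = (1.250000 + 1.373750)/2 = 1.311875
  f(c_4) = f(1.311875) = -0.007887
  f(a) × f(c) ≥ 0, new interval: [1.311875, 1.373750]

After 4 iteration(s), the approximation is c_4 = 1.311875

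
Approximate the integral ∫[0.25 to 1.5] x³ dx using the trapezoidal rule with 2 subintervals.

f(x) = x³
a = 0.25, b = 1.5, n = 2
h = (b - a)/n = 0.625000

Trapezoidal rule: (h/2)[f(x₀) + 2f(x₁) + 2f(x₂) + ... + f(xₙ)]

x_0 = 0.2500, f(x_0) = 0.015625, coefficient = 1
x_1 = 0.8750, f(x_1) = 0.669922, coefficient = 2
x_2 = 1.5000, f(x_2) = 3.375000, coefficient = 1

I ≈ (0.625000/2) × 4.730469 = 1.478271
Exact value: 1.264648
Error: 0.213623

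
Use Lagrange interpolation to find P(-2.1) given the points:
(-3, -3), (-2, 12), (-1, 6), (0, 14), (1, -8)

Lagrange interpolation formula:
P(x) = Σ yᵢ × Lᵢ(x)
where Lᵢ(x) = Π_{j≠i} (x - xⱼ)/(xᵢ - xⱼ)

L_0(-2.1) = (-2.1 - (-2))/(-3 - (-2)) × (-2.1 - (-1))/(-3 - (-1)) × (-2.1 - 0)/(-3 - 0) × (-2.1 - 1)/(-3 - 1) = 0.029838
L_1(-2.1) = (-2.1 - (-3))/(-2 - (-3)) × (-2.1 - (-1))/(-2 - (-1)) × (-2.1 - 0)/(-2 - 0) × (-2.1 - 1)/(-2 - 1) = 1.074150
L_2(-2.1) = (-2.1 - (-3))/(-1 - (-3)) × (-2.1 - (-2))/(-1 - (-2)) × (-2.1 - 0)/(-1 - 0) × (-2.1 - 1)/(-1 - 1) = -0.146475
L_3(-2.1) = (-2.1 - (-3))/(0 - (-3)) × (-2.1 - (-2))/(0 - (-2)) × (-2.1 - (-1))/(0 - (-1)) × (-2.1 - 1)/(0 - 1) = 0.051150
L_4(-2.1) = (-2.1 - (-3))/(1 - (-3)) × (-2.1 - (-2))/(1 - (-2)) × (-2.1 - (-1))/(1 - (-1)) × (-2.1 - 0)/(1 - 0) = -0.008663

P(-2.1) = (-3)×L_0(-2.1) + 12×L_1(-2.1) + 6×L_2(-2.1) + 14×L_3(-2.1) + (-8)×L_4(-2.1)
P(-2.1) = 12.706838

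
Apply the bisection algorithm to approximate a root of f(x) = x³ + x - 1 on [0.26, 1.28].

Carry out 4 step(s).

f(x) = x³ + x - 1
Initial interval: [0.26, 1.28]

Iteration 1:
  c_1 = (0.260000 + 1.280000)/2 = 0.770000
  f(c_1) = f(0.770000) = 0.226533
  f(a) × f(c) < 0, new interval: [0.260000, 0.770000]
Iteration 2:
  c_2 = (0.260000 + 0.770000)/2 = 0.515000
  f(c_2) = f(0.515000) = -0.348409
  f(a) × f(c) ≥ 0, new interval: [0.515000, 0.770000]
Iteration 3:
  c_3 = (0.515000 + 0.770000)/2 = 0.642500
  f(c_3) = f(0.642500) = -0.092272
  f(a) × f(c) ≥ 0, new interval: [0.642500, 0.770000]
Iteration 4:
  c_4 = (0.642500 + 0.770000)/2 = 0.706250
  f(c_4) = f(0.706250) = 0.058520
  f(a) × f(c) < 0, new interval: [0.642500, 0.706250]

After 4 iteration(s), the approximation is c_4 = 0.706250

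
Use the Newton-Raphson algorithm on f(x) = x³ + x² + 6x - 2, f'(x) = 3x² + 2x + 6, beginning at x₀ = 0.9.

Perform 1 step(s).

f(x) = x³ + x² + 6x - 2
f'(x) = 3x² + 2x + 6
x₀ = 0.9

Newton-Raphson formula: x_{n+1} = x_n - f(x_n)/f'(x_n)

Iteration 1:
  f(0.900000) = 4.939000
  f'(0.900000) = 10.230000
  x_1 = 0.900000 - 4.939000/10.230000 = 0.417204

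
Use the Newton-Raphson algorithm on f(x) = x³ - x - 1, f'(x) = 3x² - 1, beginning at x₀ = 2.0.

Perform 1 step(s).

f(x) = x³ - x - 1
f'(x) = 3x² - 1
x₀ = 2.0

Newton-Raphson formula: x_{n+1} = x_n - f(x_n)/f'(x_n)

Iteration 1:
  f(2.000000) = 5.000000
  f'(2.000000) = 11.000000
  x_1 = 2.000000 - 5.000000/11.000000 = 1.545455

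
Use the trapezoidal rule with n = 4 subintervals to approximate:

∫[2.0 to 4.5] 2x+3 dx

f(x) = 2x+3
a = 2.0, b = 4.5, n = 4
h = (b - a)/n = 0.625000

Trapezoidal rule: (h/2)[f(x₀) + 2f(x₁) + 2f(x₂) + ... + f(xₙ)]

x_0 = 2.0000, f(x_0) = 7.000000, coefficient = 1
x_1 = 2.6250, f(x_1) = 8.250000, coefficient = 2
x_2 = 3.2500, f(x_2) = 9.500000, coefficient = 2
x_3 = 3.8750, f(x_3) = 10.750000, coefficient = 2
x_4 = 4.5000, f(x_4) = 12.000000, coefficient = 1

I ≈ (0.625000/2) × 76.000000 = 23.750000
Exact value: 23.750000
Error: 0.000000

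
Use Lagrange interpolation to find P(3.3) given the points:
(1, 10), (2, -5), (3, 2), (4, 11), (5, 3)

Lagrange interpolation formula:
P(x) = Σ yᵢ × Lᵢ(x)
where Lᵢ(x) = Π_{j≠i} (x - xⱼ)/(xᵢ - xⱼ)

L_0(3.3) = (3.3 - 2)/(1 - 2) × (3.3 - 3)/(1 - 3) × (3.3 - 4)/(1 - 4) × (3.3 - 5)/(1 - 5) = 0.019337
L_1(3.3) = (3.3 - 1)/(2 - 1) × (3.3 - 3)/(2 - 3) × (3.3 - 4)/(2 - 4) × (3.3 - 5)/(2 - 5) = -0.136850
L_2(3.3) = (3.3 - 1)/(3 - 1) × (3.3 - 2)/(3 - 2) × (3.3 - 4)/(3 - 4) × (3.3 - 5)/(3 - 5) = 0.889525
L_3(3.3) = (3.3 - 1)/(4 - 1) × (3.3 - 2)/(4 - 2) × (3.3 - 3)/(4 - 3) × (3.3 - 5)/(4 - 5) = 0.254150
L_4(3.3) = (3.3 - 1)/(5 - 1) × (3.3 - 2)/(5 - 2) × (3.3 - 3)/(5 - 3) × (3.3 - 4)/(5 - 4) = -0.026162

P(3.3) = 10×L_0(3.3) + (-5)×L_1(3.3) + 2×L_2(3.3) + 11×L_3(3.3) + 3×L_4(3.3)
P(3.3) = 5.373837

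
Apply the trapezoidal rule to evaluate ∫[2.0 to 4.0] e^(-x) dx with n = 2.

f(x) = e^(-x)
a = 2.0, b = 4.0, n = 2
h = (b - a)/n = 1.000000

Trapezoidal rule: (h/2)[f(x₀) + 2f(x₁) + 2f(x₂) + ... + f(xₙ)]

x_0 = 2.0000, f(x_0) = 0.135335, coefficient = 1
x_1 = 3.0000, f(x_1) = 0.049787, coefficient = 2
x_2 = 4.0000, f(x_2) = 0.018316, coefficient = 1

I ≈ (1.000000/2) × 0.253225 = 0.126613
Exact value: 0.117020
Error: 0.009593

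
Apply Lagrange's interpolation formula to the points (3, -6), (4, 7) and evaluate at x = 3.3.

Lagrange interpolation formula:
P(x) = Σ yᵢ × Lᵢ(x)
where Lᵢ(x) = Π_{j≠i} (x - xⱼ)/(xᵢ - xⱼ)

L_0(3.3) = (3.3 - 4)/(3 - 4) = 0.700000
L_1(3.3) = (3.3 - 3)/(4 - 3) = 0.300000

P(3.3) = (-6)×L_0(3.3) + 7×L_1(3.3)
P(3.3) = -2.100000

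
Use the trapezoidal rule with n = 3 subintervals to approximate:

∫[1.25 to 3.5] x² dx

f(x) = x²
a = 1.25, b = 3.5, n = 3
h = (b - a)/n = 0.750000

Trapezoidal rule: (h/2)[f(x₀) + 2f(x₁) + 2f(x₂) + ... + f(xₙ)]

x_0 = 1.2500, f(x_0) = 1.562500, coefficient = 1
x_1 = 2.0000, f(x_1) = 4.000000, coefficient = 2
x_2 = 2.7500, f(x_2) = 7.562500, coefficient = 2
x_3 = 3.5000, f(x_3) = 12.250000, coefficient = 1

I ≈ (0.750000/2) × 36.937500 = 13.851562
Exact value: 13.640625
Error: 0.210938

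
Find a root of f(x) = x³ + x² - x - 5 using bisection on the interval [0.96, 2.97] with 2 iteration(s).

f(x) = x³ + x² - x - 5
Initial interval: [0.96, 2.97]

Iteration 1:
  c_1 = (0.960000 + 2.970000)/2 = 1.965000
  f(c_1) = f(1.965000) = 4.483532
  f(a) × f(c) < 0, new interval: [0.960000, 1.965000]
Iteration 2:
  c_2 = (0.960000 + 1.965000)/2 = 1.462500
  f(c_2) = f(1.462500) = -1.195443
  f(a) × f(c) ≥ 0, new interval: [1.462500, 1.965000]

After 2 iteration(s), the approximation is c_2 = 1.462500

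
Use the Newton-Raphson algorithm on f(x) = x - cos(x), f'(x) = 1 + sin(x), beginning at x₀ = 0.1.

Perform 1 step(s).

f(x) = x - cos(x)
f'(x) = 1 + sin(x)
x₀ = 0.1

Newton-Raphson formula: x_{n+1} = x_n - f(x_n)/f'(x_n)

Iteration 1:
  f(0.100000) = -0.895004
  f'(0.100000) = 1.099833
  x_1 = 0.100000 - (-0.895004)/1.099833 = 0.913763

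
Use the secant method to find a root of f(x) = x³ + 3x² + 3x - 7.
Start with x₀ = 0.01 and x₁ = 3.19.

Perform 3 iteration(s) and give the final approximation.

f(x) = x³ + 3x² + 3x - 7
x₀ = 0.01, x₁ = 3.19

Secant formula: x_{n+1} = x_n - f(x_n)(x_n - x_{n-1})/(f(x_n) - f(x_{n-1}))

Iteration 1:
  f(0.010000) = -6.969699
  f(3.190000) = 65.560059
  x_2 = 3.190000 - 65.560059×(3.190000 - 0.010000)/(65.560059 - (-6.969699))
       = 0.315580
Iteration 2:
  f(3.190000) = 65.560059
  f(0.315580) = -5.723059
  x_3 = 0.315580 - (-5.723059)×(0.315580 - 3.190000)/(-5.723059 - 65.560059)
       = 0.546357
Iteration 3:
  f(0.315580) = -5.723059
  f(0.546357) = -4.302323
  x_4 = 0.546357 - (-4.302323)×(0.546357 - 0.315580)/(-4.302323 - (-5.723059))
       = 1.245203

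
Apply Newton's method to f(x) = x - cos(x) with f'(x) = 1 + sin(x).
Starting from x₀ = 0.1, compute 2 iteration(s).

f(x) = x - cos(x)
f'(x) = 1 + sin(x)
x₀ = 0.1

Newton-Raphson formula: x_{n+1} = x_n - f(x_n)/f'(x_n)

Iteration 1:
  f(0.100000) = -0.895004
  f'(0.100000) = 1.099833
  x_1 = 0.100000 - (-0.895004)/1.099833 = 0.913763
Iteration 2:
  f(0.913763) = 0.302993
  f'(0.913763) = 1.791808
  x_2 = 0.913763 - 0.302993/1.791808 = 0.744664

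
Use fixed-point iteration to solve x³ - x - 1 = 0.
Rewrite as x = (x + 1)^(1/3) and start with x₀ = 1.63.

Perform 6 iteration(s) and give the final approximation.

Equation: x³ - x - 1 = 0
Fixed-point form: x = (x + 1)^(1/3)
x₀ = 1.63

x_1 = g(1.630000) = 1.380337
x_2 = g(1.380337) = 1.335200
x_3 = g(1.335200) = 1.326706
x_4 = g(1.326706) = 1.325095
x_5 = g(1.325095) = 1.324790
x_6 = g(1.324790) = 1.324732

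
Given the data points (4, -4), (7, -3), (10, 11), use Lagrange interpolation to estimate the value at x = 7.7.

Lagrange interpolation formula:
P(x) = Σ yᵢ × Lᵢ(x)
where Lᵢ(x) = Π_{j≠i} (x - xⱼ)/(xᵢ - xⱼ)

L_0(7.7) = (7.7 - 7)/(4 - 7) × (7.7 - 10)/(4 - 10) = -0.089444
L_1(7.7) = (7.7 - 4)/(7 - 4) × (7.7 - 10)/(7 - 10) = 0.945556
L_2(7.7) = (7.7 - 4)/(10 - 4) × (7.7 - 7)/(10 - 7) = 0.143889

P(7.7) = (-4)×L_0(7.7) + (-3)×L_1(7.7) + 11×L_2(7.7)
P(7.7) = -0.896111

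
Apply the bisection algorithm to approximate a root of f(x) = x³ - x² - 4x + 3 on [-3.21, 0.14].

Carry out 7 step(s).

f(x) = x³ - x² - 4x + 3
Initial interval: [-3.21, 0.14]

Iteration 1:
  c_1 = (-3.210000 + 0.140000)/2 = -1.535000
  f(c_1) = f(-1.535000) = 3.166970
  f(a) × f(c) < 0, new interval: [-3.210000, -1.535000]
Iteration 2:
  c_2 = (-3.210000 + (-1.535000))/2 = -2.372500
  f(c_2) = f(-2.372500) = -6.492980
  f(a) × f(c) ≥ 0, new interval: [-2.372500, -1.535000]
Iteration 3:
  c_3 = (-2.372500 + (-1.535000))/2 = -1.953750
  f(c_3) = f(-1.953750) = -0.459875
  f(a) × f(c) ≥ 0, new interval: [-1.953750, -1.535000]
Iteration 4:
  c_4 = (-1.953750 + (-1.535000))/2 = -1.744375
  f(c_4) = f(-1.744375) = 1.626795
  f(a) × f(c) < 0, new interval: [-1.953750, -1.744375]
Iteration 5:
  c_5 = (-1.953750 + (-1.744375))/2 = -1.849062
  f(c_5) = f(-1.849062) = 0.655214
  f(a) × f(c) < 0, new interval: [-1.953750, -1.849062]
Iteration 6:
  c_6 = (-1.953750 + (-1.849062))/2 = -1.901406
  f(c_6) = f(-1.901406) = 0.116038
  f(a) × f(c) < 0, new interval: [-1.953750, -1.901406]
Iteration 7:
  c_7 = (-1.953750 + (-1.901406))/2 = -1.927578
  f(c_7) = f(-1.927578) = -0.167272
  f(a) × f(c) ≥ 0, new interval: [-1.927578, -1.901406]

After 7 iteration(s), the approximation is c_7 = -1.927578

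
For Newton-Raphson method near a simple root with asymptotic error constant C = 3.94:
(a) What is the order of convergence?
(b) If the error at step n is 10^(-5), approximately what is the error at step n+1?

(a) Newton-Raphson has quadratic (order 2) convergence near simple roots.
    This means |e_{n+1}| ≈ C|e_n|².

(b) With |e_n| = 10^(-5) and C = 3.94:
    |e_{n+1}| ≈ 3.94 × (10^(-5))² = 3.94 × 10^(-10)

(a) 2 (quadratic); (b) |e_{n+1}| ≈ 3.940e-10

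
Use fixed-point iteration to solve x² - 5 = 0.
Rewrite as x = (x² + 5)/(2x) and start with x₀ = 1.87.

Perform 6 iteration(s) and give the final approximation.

Equation: x² - 5 = 0
Fixed-point form: x = (x² + 5)/(2x)
x₀ = 1.87

x_1 = g(1.870000) = 2.271898
x_2 = g(2.271898) = 2.236351
x_3 = g(2.236351) = 2.236068
x_4 = g(2.236068) = 2.236068
x_5 = g(2.236068) = 2.236068
x_6 = g(2.236068) = 2.236068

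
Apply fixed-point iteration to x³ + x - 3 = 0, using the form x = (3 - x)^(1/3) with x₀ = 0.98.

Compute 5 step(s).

Equation: x³ + x - 3 = 0
Fixed-point form: x = (3 - x)^(1/3)
x₀ = 0.98

x_1 = g(0.980000) = 1.264107
x_2 = g(1.264107) = 1.201824
x_3 = g(1.201824) = 1.216029
x_4 = g(1.216029) = 1.212819
x_5 = g(1.212819) = 1.213546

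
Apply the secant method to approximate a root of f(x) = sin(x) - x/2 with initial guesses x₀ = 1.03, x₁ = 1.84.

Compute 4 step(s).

f(x) = sin(x) - x/2
x₀ = 1.03, x₁ = 1.84

Secant formula: x_{n+1} = x_n - f(x_n)(x_n - x_{n-1})/(f(x_n) - f(x_{n-1}))

Iteration 1:
  f(1.030000) = 0.342299
  f(1.840000) = 0.043983
  x_2 = 1.840000 - 0.043983×(1.840000 - 1.030000)/(0.043983 - 0.342299)
       = 1.959424
Iteration 2:
  f(1.840000) = 0.043983
  f(1.959424) = -0.054282
  x_3 = 1.959424 - (-0.054282)×(1.959424 - 1.840000)/(-0.054282 - 0.043983)
       = 1.893454
Iteration 3:
  f(1.959424) = -0.054282
  f(1.893454) = 0.001669
  x_4 = 1.893454 - 0.001669×(1.893454 - 1.959424)/(0.001669 - (-0.054282))
       = 1.895422
Iteration 4:
  f(1.893454) = 0.001669
  f(1.895422) = 0.000059
  x_5 = 1.895422 - 0.000059×(1.895422 - 1.893454)/(0.000059 - 0.001669)
       = 1.895494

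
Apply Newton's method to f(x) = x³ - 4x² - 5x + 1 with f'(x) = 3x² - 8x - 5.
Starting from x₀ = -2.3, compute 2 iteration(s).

f(x) = x³ - 4x² - 5x + 1
f'(x) = 3x² - 8x - 5
x₀ = -2.3

Newton-Raphson formula: x_{n+1} = x_n - f(x_n)/f'(x_n)

Iteration 1:
  f(-2.300000) = -20.827000
  f'(-2.300000) = 29.270000
  x_1 = -2.300000 - (-20.827000)/29.270000 = -1.588452
Iteration 2:
  f(-1.588452) = -5.158414
  f'(-1.588452) = 15.277161
  x_2 = -1.588452 - (-5.158414)/15.277161 = -1.250797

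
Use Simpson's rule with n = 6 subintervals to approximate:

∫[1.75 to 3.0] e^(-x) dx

f(x) = e^(-x)
a = 1.75, b = 3.0, n = 6
h = (b - a)/n = 0.208333

Simpson's rule: (h/3)[f(x₀) + 4f(x₁) + 2f(x₂) + ... + f(xₙ)]

x_0 = 1.7500, f(x_0) = 0.173774, coefficient = 1
x_1 = 1.9583, f(x_1) = 0.141093, coefficient = 4
x_2 = 2.1667, f(x_2) = 0.114559, coefficient = 2
x_3 = 2.3750, f(x_3) = 0.093014, coefficient = 4
x_4 = 2.5833, f(x_4) = 0.075522, coefficient = 2
x_5 = 2.7917, f(x_5) = 0.061319, coefficient = 4
x_6 = 3.0000, f(x_6) = 0.049787, coefficient = 1

I ≈ (0.208333/3) × 1.785430 = 0.123988
Exact value: 0.123987
Error: 0.000001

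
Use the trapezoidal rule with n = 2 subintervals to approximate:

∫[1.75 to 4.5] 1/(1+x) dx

f(x) = 1/(1+x)
a = 1.75, b = 4.5, n = 2
h = (b - a)/n = 1.375000

Trapezoidal rule: (h/2)[f(x₀) + 2f(x₁) + 2f(x₂) + ... + f(xₙ)]

x_0 = 1.7500, f(x_0) = 0.363636, coefficient = 1
x_1 = 3.1250, f(x_1) = 0.242424, coefficient = 2
x_2 = 4.5000, f(x_2) = 0.181818, coefficient = 1

I ≈ (1.375000/2) × 1.030303 = 0.708333
Exact value: 0.693147
Error: 0.015186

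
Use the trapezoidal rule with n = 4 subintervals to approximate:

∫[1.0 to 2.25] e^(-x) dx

f(x) = e^(-x)
a = 1.0, b = 2.25, n = 4
h = (b - a)/n = 0.312500

Trapezoidal rule: (h/2)[f(x₀) + 2f(x₁) + 2f(x₂) + ... + f(xₙ)]

x_0 = 1.0000, f(x_0) = 0.367879, coefficient = 1
x_1 = 1.3125, f(x_1) = 0.269146, coefficient = 2
x_2 = 1.6250, f(x_2) = 0.196912, coefficient = 2
x_3 = 1.9375, f(x_3) = 0.144064, coefficient = 2
x_4 = 2.2500, f(x_4) = 0.105399, coefficient = 1

I ≈ (0.312500/2) × 1.693522 = 0.264613
Exact value: 0.262480
Error: 0.002133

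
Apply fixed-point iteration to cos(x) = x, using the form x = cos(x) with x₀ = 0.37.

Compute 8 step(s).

Equation: cos(x) = x
Fixed-point form: x = cos(x)
x₀ = 0.37

x_1 = g(0.370000) = 0.932327
x_2 = g(0.932327) = 0.595967
x_3 = g(0.595967) = 0.827606
x_4 = g(0.827606) = 0.676640
x_5 = g(0.676640) = 0.779681
x_6 = g(0.779681) = 0.711138
x_7 = g(0.711138) = 0.757620
x_8 = g(0.757620) = 0.726474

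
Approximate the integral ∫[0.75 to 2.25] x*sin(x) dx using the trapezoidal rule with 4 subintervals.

f(x) = x*sin(x)
a = 0.75, b = 2.25, n = 4
h = (b - a)/n = 0.375000

Trapezoidal rule: (h/2)[f(x₀) + 2f(x₁) + 2f(x₂) + ... + f(xₙ)]

x_0 = 0.7500, f(x_0) = 0.511229, coefficient = 1
x_1 = 1.1250, f(x_1) = 1.015051, coefficient = 2
x_2 = 1.5000, f(x_2) = 1.496242, coefficient = 2
x_3 = 1.8750, f(x_3) = 1.788911, coefficient = 2
x_4 = 2.2500, f(x_4) = 1.750665, coefficient = 1

I ≈ (0.375000/2) × 10.862302 = 2.036682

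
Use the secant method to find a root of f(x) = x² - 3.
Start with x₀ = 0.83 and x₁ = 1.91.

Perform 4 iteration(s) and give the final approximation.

f(x) = x² - 3
x₀ = 0.83, x₁ = 1.91

Secant formula: x_{n+1} = x_n - f(x_n)(x_n - x_{n-1})/(f(x_n) - f(x_{n-1}))

Iteration 1:
  f(0.830000) = -2.311100
  f(1.910000) = 0.648100
  x_2 = 1.910000 - 0.648100×(1.910000 - 0.830000)/(0.648100 - (-2.311100))
       = 1.673467
Iteration 2:
  f(1.910000) = 0.648100
  f(1.673467) = -0.199508
  x_3 = 1.673467 - (-0.199508)×(1.673467 - 1.910000)/(-0.199508 - 0.648100)
       = 1.729142
Iteration 3:
  f(1.673467) = -0.199508
  f(1.729142) = -0.010069
  x_4 = 1.729142 - (-0.010069)×(1.729142 - 1.673467)/(-0.010069 - (-0.199508))
       = 1.732101
Iteration 4:
  f(1.729142) = -0.010069
  f(1.732101) = 0.000174
  x_5 = 1.732101 - 0.000174×(1.732101 - 1.729142)/(0.000174 - (-0.010069))
       = 1.732051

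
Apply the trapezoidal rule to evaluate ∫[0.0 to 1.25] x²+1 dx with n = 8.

f(x) = x²+1
a = 0.0, b = 1.25, n = 8
h = (b - a)/n = 0.156250

Trapezoidal rule: (h/2)[f(x₀) + 2f(x₁) + 2f(x₂) + ... + f(xₙ)]

x_0 = 0.0000, f(x_0) = 1.000000, coefficient = 1
x_1 = 0.1562, f(x_1) = 1.024414, coefficient = 2
x_2 = 0.3125, f(x_2) = 1.097656, coefficient = 2
x_3 = 0.4688, f(x_3) = 1.219727, coefficient = 2
x_4 = 0.6250, f(x_4) = 1.390625, coefficient = 2
x_5 = 0.7812, f(x_5) = 1.610352, coefficient = 2
x_6 = 0.9375, f(x_6) = 1.878906, coefficient = 2
x_7 = 1.0938, f(x_7) = 2.196289, coefficient = 2
x_8 = 1.2500, f(x_8) = 2.562500, coefficient = 1

I ≈ (0.156250/2) × 24.398438 = 1.906128
Exact value: 1.901042
Error: 0.005086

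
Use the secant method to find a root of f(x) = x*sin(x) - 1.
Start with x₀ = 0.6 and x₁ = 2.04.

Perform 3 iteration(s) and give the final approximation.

f(x) = x*sin(x) - 1
x₀ = 0.6, x₁ = 2.04

Secant formula: x_{n+1} = x_n - f(x_n)(x_n - x_{n-1})/(f(x_n) - f(x_{n-1}))

Iteration 1:
  f(0.600000) = -0.661215
  f(2.040000) = 0.819534
  x_2 = 2.040000 - 0.819534×(2.040000 - 0.600000)/(0.819534 - (-0.661215))
       = 1.243018
Iteration 2:
  f(2.040000) = 0.819534
  f(1.243018) = 0.176840
  x_3 = 1.243018 - 0.176840×(1.243018 - 2.040000)/(0.176840 - 0.819534)
       = 1.023725
Iteration 3:
  f(1.243018) = 0.176840
  f(1.023725) = -0.125685
  x_4 = 1.023725 - (-0.125685)×(1.023725 - 1.243018)/(-0.125685 - 0.176840)
       = 1.114832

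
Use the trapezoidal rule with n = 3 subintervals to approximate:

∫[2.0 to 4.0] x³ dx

f(x) = x³
a = 2.0, b = 4.0, n = 3
h = (b - a)/n = 0.666667

Trapezoidal rule: (h/2)[f(x₀) + 2f(x₁) + 2f(x₂) + ... + f(xₙ)]

x_0 = 2.0000, f(x_0) = 8.000000, coefficient = 1
x_1 = 2.6667, f(x_1) = 18.962963, coefficient = 2
x_2 = 3.3333, f(x_2) = 37.037037, coefficient = 2
x_3 = 4.0000, f(x_3) = 64.000000, coefficient = 1

I ≈ (0.666667/2) × 184.000000 = 61.333333
Exact value: 60.000000
Error: 1.333333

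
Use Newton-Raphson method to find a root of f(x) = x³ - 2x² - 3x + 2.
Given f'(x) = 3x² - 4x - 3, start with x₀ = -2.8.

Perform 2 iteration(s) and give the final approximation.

f(x) = x³ - 2x² - 3x + 2
f'(x) = 3x² - 4x - 3
x₀ = -2.8

Newton-Raphson formula: x_{n+1} = x_n - f(x_n)/f'(x_n)

Iteration 1:
  f(-2.800000) = -27.232000
  f'(-2.800000) = 31.720000
  x_1 = -2.800000 - (-27.232000)/31.720000 = -1.941488
Iteration 2:
  f(-1.941488) = -7.032485
  f'(-1.941488) = 16.074079
  x_2 = -1.941488 - (-7.032485)/16.074079 = -1.503983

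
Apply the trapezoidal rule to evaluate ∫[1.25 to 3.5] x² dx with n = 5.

f(x) = x²
a = 1.25, b = 3.5, n = 5
h = (b - a)/n = 0.450000

Trapezoidal rule: (h/2)[f(x₀) + 2f(x₁) + 2f(x₂) + ... + f(xₙ)]

x_0 = 1.2500, f(x_0) = 1.562500, coefficient = 1
x_1 = 1.7000, f(x_1) = 2.890000, coefficient = 2
x_2 = 2.1500, f(x_2) = 4.622500, coefficient = 2
x_3 = 2.6000, f(x_3) = 6.760000, coefficient = 2
x_4 = 3.0500, f(x_4) = 9.302500, coefficient = 2
x_5 = 3.5000, f(x_5) = 12.250000, coefficient = 1

I ≈ (0.450000/2) × 60.962500 = 13.716563
Exact value: 13.640625
Error: 0.075938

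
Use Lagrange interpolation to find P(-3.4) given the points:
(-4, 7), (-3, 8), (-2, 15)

Lagrange interpolation formula:
P(x) = Σ yᵢ × Lᵢ(x)
where Lᵢ(x) = Π_{j≠i} (x - xⱼ)/(xᵢ - xⱼ)

L_0(-3.4) = (-3.4 - (-3))/(-4 - (-3)) × (-3.4 - (-2))/(-4 - (-2)) = 0.280000
L_1(-3.4) = (-3.4 - (-4))/(-3 - (-4)) × (-3.4 - (-2))/(-3 - (-2)) = 0.840000
L_2(-3.4) = (-3.4 - (-4))/(-2 - (-4)) × (-3.4 - (-3))/(-2 - (-3)) = -0.120000

P(-3.4) = 7×L_0(-3.4) + 8×L_1(-3.4) + 15×L_2(-3.4)
P(-3.4) = 6.880000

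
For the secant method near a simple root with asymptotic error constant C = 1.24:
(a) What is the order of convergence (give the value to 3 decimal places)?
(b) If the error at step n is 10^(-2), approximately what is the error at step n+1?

(a) Secant method has superlinear convergence with order φ = (1+√5)/2 ≈ 1.618.
    This means |e_{n+1}| ≈ C|e_n|^1.618.

(b) With |e_n| = 10^(-2) and C = 1.24:
    |e_{n+1}| ≈ 1.24 × (10^(-2))^1.618 = 1.24 × 10^(-3.24)

(a) ≈ 1.618 (golden ratio); (b) |e_{n+1}| ≈ 7.200e-04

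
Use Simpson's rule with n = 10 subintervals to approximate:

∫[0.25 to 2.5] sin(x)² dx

f(x) = sin(x)²
a = 0.25, b = 2.5, n = 10
h = (b - a)/n = 0.225000

Simpson's rule: (h/3)[f(x₀) + 4f(x₁) + 2f(x₂) + ... + f(xₙ)]

x_0 = 0.2500, f(x_0) = 0.061209, coefficient = 1
x_1 = 0.4750, f(x_1) = 0.209158, coefficient = 4
x_2 = 0.7000, f(x_2) = 0.415016, coefficient = 2
x_3 = 0.9250, f(x_3) = 0.637795, coefficient = 4
x_4 = 1.1500, f(x_4) = 0.833138, coefficient = 2
x_5 = 1.3750, f(x_5) = 0.962151, coefficient = 4
x_6 = 1.6000, f(x_6) = 0.999147, coefficient = 2
x_7 = 1.8250, f(x_7) = 0.936760, coefficient = 4
x_8 = 2.0500, f(x_8) = 0.787412, coefficient = 2
x_9 = 2.2750, f(x_9) = 0.580838, coefficient = 4
x_10 = 2.5000, f(x_10) = 0.358169, coefficient = 1

I ≈ (0.225000/3) × 19.795619 = 1.484671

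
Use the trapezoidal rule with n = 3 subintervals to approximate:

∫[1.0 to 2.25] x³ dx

f(x) = x³
a = 1.0, b = 2.25, n = 3
h = (b - a)/n = 0.416667

Trapezoidal rule: (h/2)[f(x₀) + 2f(x₁) + 2f(x₂) + ... + f(xₙ)]

x_0 = 1.0000, f(x_0) = 1.000000, coefficient = 1
x_1 = 1.4167, f(x_1) = 2.843171, coefficient = 2
x_2 = 1.8333, f(x_2) = 6.162037, coefficient = 2
x_3 = 2.2500, f(x_3) = 11.390625, coefficient = 1

I ≈ (0.416667/2) × 30.401042 = 6.333550
Exact value: 6.157227
Error: 0.176324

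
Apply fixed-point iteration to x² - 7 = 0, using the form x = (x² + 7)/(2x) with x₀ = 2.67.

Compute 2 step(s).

Equation: x² - 7 = 0
Fixed-point form: x = (x² + 7)/(2x)
x₀ = 2.67

x_1 = g(2.670000) = 2.645861
x_2 = g(2.645861) = 2.645751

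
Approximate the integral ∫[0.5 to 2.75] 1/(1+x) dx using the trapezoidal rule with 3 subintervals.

f(x) = 1/(1+x)
a = 0.5, b = 2.75, n = 3
h = (b - a)/n = 0.750000

Trapezoidal rule: (h/2)[f(x₀) + 2f(x₁) + 2f(x₂) + ... + f(xₙ)]

x_0 = 0.5000, f(x_0) = 0.666667, coefficient = 1
x_1 = 1.2500, f(x_1) = 0.444444, coefficient = 2
x_2 = 2.0000, f(x_2) = 0.333333, coefficient = 2
x_3 = 2.7500, f(x_3) = 0.266667, coefficient = 1

I ≈ (0.750000/2) × 2.488889 = 0.933333
Exact value: 0.916291
Error: 0.017043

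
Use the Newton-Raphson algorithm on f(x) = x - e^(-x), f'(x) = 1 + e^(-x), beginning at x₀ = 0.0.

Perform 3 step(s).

f(x) = x - e^(-x)
f'(x) = 1 + e^(-x)
x₀ = 0.0

Newton-Raphson formula: x_{n+1} = x_n - f(x_n)/f'(x_n)

Iteration 1:
  f(0.000000) = -1.000000
  f'(0.000000) = 2.000000
  x_1 = 0.000000 - (-1.000000)/2.000000 = 0.500000
Iteration 2:
  f(0.500000) = -0.106531
  f'(0.500000) = 1.606531
  x_2 = 0.500000 - (-0.106531)/1.606531 = 0.566311
Iteration 3:
  f(0.566311) = -0.001305
  f'(0.566311) = 1.567616
  x_3 = 0.566311 - (-0.001305)/1.567616 = 0.567143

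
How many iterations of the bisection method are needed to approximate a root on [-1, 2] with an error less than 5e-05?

We need (b-a)/2^n ≤ 5e-05
(2 - (-1))/2^n ≤ 5e-05
3/2^n ≤ 5e-05
2^n ≥ 60000
n ≥ log₂(60000) = 15.87
n ≥ 16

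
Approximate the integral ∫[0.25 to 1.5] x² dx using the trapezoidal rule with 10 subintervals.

f(x) = x²
a = 0.25, b = 1.5, n = 10
h = (b - a)/n = 0.125000

Trapezoidal rule: (h/2)[f(x₀) + 2f(x₁) + 2f(x₂) + ... + f(xₙ)]

x_0 = 0.2500, f(x_0) = 0.062500, coefficient = 1
x_1 = 0.3750, f(x_1) = 0.140625, coefficient = 2
x_2 = 0.5000, f(x_2) = 0.250000, coefficient = 2
x_3 = 0.6250, f(x_3) = 0.390625, coefficient = 2
x_4 = 0.7500, f(x_4) = 0.562500, coefficient = 2
x_5 = 0.8750, f(x_5) = 0.765625, coefficient = 2
x_6 = 1.0000, f(x_6) = 1.000000, coefficient = 2
x_7 = 1.1250, f(x_7) = 1.265625, coefficient = 2
x_8 = 1.2500, f(x_8) = 1.562500, coefficient = 2
x_9 = 1.3750, f(x_9) = 1.890625, coefficient = 2
x_10 = 1.5000, f(x_10) = 2.250000, coefficient = 1

I ≈ (0.125000/2) × 17.968750 = 1.123047
Exact value: 1.119792
Error: 0.003255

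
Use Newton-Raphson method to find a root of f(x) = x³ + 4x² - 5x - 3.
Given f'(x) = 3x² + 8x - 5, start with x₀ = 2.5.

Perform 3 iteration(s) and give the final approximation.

f(x) = x³ + 4x² - 5x - 3
f'(x) = 3x² + 8x - 5
x₀ = 2.5

Newton-Raphson formula: x_{n+1} = x_n - f(x_n)/f'(x_n)

Iteration 1:
  f(2.500000) = 25.125000
  f'(2.500000) = 33.750000
  x_1 = 2.500000 - 25.125000/33.750000 = 1.755556
Iteration 2:
  f(1.755556) = 5.960702
  f'(1.755556) = 18.290370
  x_2 = 1.755556 - 5.960702/18.290370 = 1.429663
Iteration 3:
  f(1.429663) = 0.949566
  f'(1.429663) = 12.569107
  x_3 = 1.429663 - 0.949566/12.569107 = 1.354115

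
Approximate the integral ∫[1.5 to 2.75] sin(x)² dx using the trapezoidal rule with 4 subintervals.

f(x) = sin(x)²
a = 1.5, b = 2.75, n = 4
h = (b - a)/n = 0.312500

Trapezoidal rule: (h/2)[f(x₀) + 2f(x₁) + 2f(x₂) + ... + f(xₙ)]

x_0 = 1.5000, f(x_0) = 0.994996, coefficient = 1
x_1 = 1.8125, f(x_1) = 0.942708, coefficient = 2
x_2 = 2.1250, f(x_2) = 0.723044, coefficient = 2
x_3 = 2.4375, f(x_3) = 0.419052, coefficient = 2
x_4 = 2.7500, f(x_4) = 0.145665, coefficient = 1

I ≈ (0.312500/2) × 5.310270 = 0.829730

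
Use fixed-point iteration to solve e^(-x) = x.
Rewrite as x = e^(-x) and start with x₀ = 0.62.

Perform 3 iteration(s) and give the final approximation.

Equation: e^(-x) = x
Fixed-point form: x = e^(-x)
x₀ = 0.62

x_1 = g(0.620000) = 0.537944
x_2 = g(0.537944) = 0.583947
x_3 = g(0.583947) = 0.557693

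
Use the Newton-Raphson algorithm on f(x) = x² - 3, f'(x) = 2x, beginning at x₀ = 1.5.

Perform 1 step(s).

f(x) = x² - 3
f'(x) = 2x
x₀ = 1.5

Newton-Raphson formula: x_{n+1} = x_n - f(x_n)/f'(x_n)

Iteration 1:
  f(1.500000) = -0.750000
  f'(1.500000) = 3.000000
  x_1 = 1.500000 - (-0.750000)/3.000000 = 1.750000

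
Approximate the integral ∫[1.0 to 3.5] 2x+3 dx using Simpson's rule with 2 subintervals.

f(x) = 2x+3
a = 1.0, b = 3.5, n = 2
h = (b - a)/n = 1.250000

Simpson's rule: (h/3)[f(x₀) + 4f(x₁) + 2f(x₂) + ... + f(xₙ)]

x_0 = 1.0000, f(x_0) = 5.000000, coefficient = 1
x_1 = 2.2500, f(x_1) = 7.500000, coefficient = 4
x_2 = 3.5000, f(x_2) = 10.000000, coefficient = 1

I ≈ (1.250000/3) × 45.000000 = 18.750000
Exact value: 18.750000
Error: 0.000000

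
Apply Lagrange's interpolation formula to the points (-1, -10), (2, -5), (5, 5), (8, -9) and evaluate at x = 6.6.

Lagrange interpolation formula:
P(x) = Σ yᵢ × Lᵢ(x)
where Lᵢ(x) = Π_{j≠i} (x - xⱼ)/(xᵢ - xⱼ)

L_0(6.6) = (6.6 - 2)/(-1 - 2) × (6.6 - 5)/(-1 - 5) × (6.6 - 8)/(-1 - 8) = 0.063605
L_1(6.6) = (6.6 - (-1))/(2 - (-1)) × (6.6 - 5)/(2 - 5) × (6.6 - 8)/(2 - 8) = -0.315259
L_2(6.6) = (6.6 - (-1))/(5 - (-1)) × (6.6 - 2)/(5 - 2) × (6.6 - 8)/(5 - 8) = 0.906370
L_3(6.6) = (6.6 - (-1))/(8 - (-1)) × (6.6 - 2)/(8 - 2) × (6.6 - 5)/(8 - 5) = 0.345284

P(6.6) = (-10)×L_0(6.6) + (-5)×L_1(6.6) + 5×L_2(6.6) + (-9)×L_3(6.6)
P(6.6) = 2.364543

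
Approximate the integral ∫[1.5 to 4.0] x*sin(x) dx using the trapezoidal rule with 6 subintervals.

f(x) = x*sin(x)
a = 1.5, b = 4.0, n = 6
h = (b - a)/n = 0.416667

Trapezoidal rule: (h/2)[f(x₀) + 2f(x₁) + 2f(x₂) + ... + f(xₙ)]

x_0 = 1.5000, f(x_0) = 1.496242, coefficient = 1
x_1 = 1.9167, f(x_1) = 1.803163, coefficient = 2
x_2 = 2.3333, f(x_2) = 1.687200, coefficient = 2
x_3 = 2.7500, f(x_3) = 1.049568, coefficient = 2
x_4 = 3.1667, f(x_4) = -0.079393, coefficient = 2
x_5 = 3.5833, f(x_5) = -1.531924, coefficient = 2
x_6 = 4.0000, f(x_6) = -3.027210, coefficient = 1

I ≈ (0.416667/2) × 4.326261 = 0.901304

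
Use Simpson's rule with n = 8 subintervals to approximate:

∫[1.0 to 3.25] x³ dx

f(x) = x³
a = 1.0, b = 3.25, n = 8
h = (b - a)/n = 0.281250

Simpson's rule: (h/3)[f(x₀) + 4f(x₁) + 2f(x₂) + ... + f(xₙ)]

x_0 = 1.0000, f(x_0) = 1.000000, coefficient = 1
x_1 = 1.2812, f(x_1) = 2.103302, coefficient = 4
x_2 = 1.5625, f(x_2) = 3.814697, coefficient = 2
x_3 = 1.8438, f(x_3) = 6.267670, coefficient = 4
x_4 = 2.1250, f(x_4) = 9.595703, coefficient = 2
x_5 = 2.4062, f(x_5) = 13.932281, coefficient = 4
x_6 = 2.6875, f(x_6) = 19.410889, coefficient = 2
x_7 = 2.9688, f(x_7) = 26.165009, coefficient = 4
x_8 = 3.2500, f(x_8) = 34.328125, coefficient = 1

I ≈ (0.281250/3) × 294.843750 = 27.641602
Exact value: 27.641602
Error: 0.000000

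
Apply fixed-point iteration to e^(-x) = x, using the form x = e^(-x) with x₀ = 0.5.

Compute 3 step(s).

Equation: e^(-x) = x
Fixed-point form: x = e^(-x)
x₀ = 0.5

x_1 = g(0.500000) = 0.606531
x_2 = g(0.606531) = 0.545239
x_3 = g(0.545239) = 0.579703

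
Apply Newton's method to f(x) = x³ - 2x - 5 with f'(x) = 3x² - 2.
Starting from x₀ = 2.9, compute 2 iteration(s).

f(x) = x³ - 2x - 5
f'(x) = 3x² - 2
x₀ = 2.9

Newton-Raphson formula: x_{n+1} = x_n - f(x_n)/f'(x_n)

Iteration 1:
  f(2.900000) = 13.589000
  f'(2.900000) = 23.230000
  x_1 = 2.900000 - 13.589000/23.230000 = 2.315024
Iteration 2:
  f(2.315024) = 2.776939
  f'(2.315024) = 14.078004
  x_2 = 2.315024 - 2.776939/14.078004 = 2.117770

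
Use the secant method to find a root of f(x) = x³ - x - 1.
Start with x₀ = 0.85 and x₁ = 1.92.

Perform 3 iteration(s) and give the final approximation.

f(x) = x³ - x - 1
x₀ = 0.85, x₁ = 1.92

Secant formula: x_{n+1} = x_n - f(x_n)(x_n - x_{n-1})/(f(x_n) - f(x_{n-1}))

Iteration 1:
  f(0.850000) = -1.235875
  f(1.920000) = 4.157888
  x_2 = 1.920000 - 4.157888×(1.920000 - 0.850000)/(4.157888 - (-1.235875))
       = 1.095170
Iteration 2:
  f(1.920000) = 4.157888
  f(1.095170) = -0.781627
  x_3 = 1.095170 - (-0.781627)×(1.095170 - 1.920000)/(-0.781627 - 4.157888)
       = 1.225690
Iteration 3:
  f(1.095170) = -0.781627
  f(1.225690) = -0.384315
  x_4 = 1.225690 - (-0.384315)×(1.225690 - 1.095170)/(-0.384315 - (-0.781627))
       = 1.351941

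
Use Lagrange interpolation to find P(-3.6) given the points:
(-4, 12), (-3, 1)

Lagrange interpolation formula:
P(x) = Σ yᵢ × Lᵢ(x)
where Lᵢ(x) = Π_{j≠i} (x - xⱼ)/(xᵢ - xⱼ)

L_0(-3.6) = (-3.6 - (-3))/(-4 - (-3)) = 0.600000
L_1(-3.6) = (-3.6 - (-4))/(-3 - (-4)) = 0.400000

P(-3.6) = 12×L_0(-3.6) + 1×L_1(-3.6)
P(-3.6) = 7.600000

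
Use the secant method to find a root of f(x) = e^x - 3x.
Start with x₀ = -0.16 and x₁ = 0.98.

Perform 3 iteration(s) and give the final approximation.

f(x) = e^x - 3x
x₀ = -0.16, x₁ = 0.98

Secant formula: x_{n+1} = x_n - f(x_n)(x_n - x_{n-1})/(f(x_n) - f(x_{n-1}))

Iteration 1:
  f(-0.160000) = 1.332144
  f(0.980000) = -0.275544
  x_2 = 0.980000 - (-0.275544)×(0.980000 - (-0.160000))/(-0.275544 - 1.332144)
       = 0.784614
Iteration 2:
  f(0.980000) = -0.275544
  f(0.784614) = -0.162281
  x_3 = 0.784614 - (-0.162281)×(0.784614 - 0.980000)/(-0.162281 - (-0.275544))
       = 0.504668
Iteration 3:
  f(0.784614) = -0.162281
  f(0.504668) = 0.142432
  x_4 = 0.504668 - 0.142432×(0.504668 - 0.784614)/(0.142432 - (-0.162281))
       = 0.635523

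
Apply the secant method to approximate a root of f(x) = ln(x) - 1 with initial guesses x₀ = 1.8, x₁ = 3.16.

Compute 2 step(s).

f(x) = ln(x) - 1
x₀ = 1.8, x₁ = 3.16

Secant formula: x_{n+1} = x_n - f(x_n)(x_n - x_{n-1})/(f(x_n) - f(x_{n-1}))

Iteration 1:
  f(1.800000) = -0.412213
  f(3.160000) = 0.150572
  x_2 = 3.160000 - 0.150572×(3.160000 - 1.800000)/(0.150572 - (-0.412213))
       = 2.796135
Iteration 2:
  f(3.160000) = 0.150572
  f(2.796135) = 0.028238
  x_3 = 2.796135 - 0.028238×(2.796135 - 3.160000)/(0.028238 - 0.150572)
       = 2.712145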